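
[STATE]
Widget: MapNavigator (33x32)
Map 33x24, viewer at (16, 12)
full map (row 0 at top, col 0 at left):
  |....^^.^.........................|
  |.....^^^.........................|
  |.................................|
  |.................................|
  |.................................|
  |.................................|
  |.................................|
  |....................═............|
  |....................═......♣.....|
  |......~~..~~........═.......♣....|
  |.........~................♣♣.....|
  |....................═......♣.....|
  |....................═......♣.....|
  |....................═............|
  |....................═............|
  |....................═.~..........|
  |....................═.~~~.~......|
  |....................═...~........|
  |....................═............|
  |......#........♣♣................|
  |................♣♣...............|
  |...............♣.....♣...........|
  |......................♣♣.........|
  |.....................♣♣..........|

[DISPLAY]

                                 
                                 
                                 
                                 
....^^.^.........................
.....^^^.........................
.................................
.................................
.................................
.................................
.................................
....................═............
....................═......♣.....
......~~..~~........═.......♣....
.........~................♣♣.....
....................═......♣.....
................@...═......♣.....
....................═............
....................═............
....................═.~..........
....................═.~~~.~......
....................═...~........
....................═............
......#........♣♣................
................♣♣...............
...............♣.....♣...........
......................♣♣.........
.....................♣♣..........
                                 
                                 
                                 
                                 


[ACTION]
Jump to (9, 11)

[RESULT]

                                 
                                 
                                 
                                 
                                 
       ....^^.^..................
       .....^^^..................
       ..........................
       ..........................
       ..........................
       ..........................
       ..........................
       ....................═.....
       ....................═.....
       ......~~..~~........═.....
       .........~................
       .........@..........═.....
       ....................═.....
       ....................═.....
       ....................═.....
       ....................═.~...
       ....................═.~~~.
       ....................═...~.
       ....................═.....
       ......#........♣♣.........
       ................♣♣........
       ...............♣.....♣....
       ......................♣♣..
       .....................♣♣...
                                 
                                 
                                 


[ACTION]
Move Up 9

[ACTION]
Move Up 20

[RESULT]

                                 
                                 
                                 
                                 
                                 
                                 
                                 
                                 
                                 
                                 
                                 
                                 
                                 
                                 
                                 
                                 
       ....^^.^.@................
       .....^^^..................
       ..........................
       ..........................
       ..........................
       ..........................
       ..........................
       ....................═.....
       ....................═.....
       ......~~..~~........═.....
       .........~................
       ....................═.....
       ....................═.....
       ....................═.....
       ....................═.....
       ....................═.~...


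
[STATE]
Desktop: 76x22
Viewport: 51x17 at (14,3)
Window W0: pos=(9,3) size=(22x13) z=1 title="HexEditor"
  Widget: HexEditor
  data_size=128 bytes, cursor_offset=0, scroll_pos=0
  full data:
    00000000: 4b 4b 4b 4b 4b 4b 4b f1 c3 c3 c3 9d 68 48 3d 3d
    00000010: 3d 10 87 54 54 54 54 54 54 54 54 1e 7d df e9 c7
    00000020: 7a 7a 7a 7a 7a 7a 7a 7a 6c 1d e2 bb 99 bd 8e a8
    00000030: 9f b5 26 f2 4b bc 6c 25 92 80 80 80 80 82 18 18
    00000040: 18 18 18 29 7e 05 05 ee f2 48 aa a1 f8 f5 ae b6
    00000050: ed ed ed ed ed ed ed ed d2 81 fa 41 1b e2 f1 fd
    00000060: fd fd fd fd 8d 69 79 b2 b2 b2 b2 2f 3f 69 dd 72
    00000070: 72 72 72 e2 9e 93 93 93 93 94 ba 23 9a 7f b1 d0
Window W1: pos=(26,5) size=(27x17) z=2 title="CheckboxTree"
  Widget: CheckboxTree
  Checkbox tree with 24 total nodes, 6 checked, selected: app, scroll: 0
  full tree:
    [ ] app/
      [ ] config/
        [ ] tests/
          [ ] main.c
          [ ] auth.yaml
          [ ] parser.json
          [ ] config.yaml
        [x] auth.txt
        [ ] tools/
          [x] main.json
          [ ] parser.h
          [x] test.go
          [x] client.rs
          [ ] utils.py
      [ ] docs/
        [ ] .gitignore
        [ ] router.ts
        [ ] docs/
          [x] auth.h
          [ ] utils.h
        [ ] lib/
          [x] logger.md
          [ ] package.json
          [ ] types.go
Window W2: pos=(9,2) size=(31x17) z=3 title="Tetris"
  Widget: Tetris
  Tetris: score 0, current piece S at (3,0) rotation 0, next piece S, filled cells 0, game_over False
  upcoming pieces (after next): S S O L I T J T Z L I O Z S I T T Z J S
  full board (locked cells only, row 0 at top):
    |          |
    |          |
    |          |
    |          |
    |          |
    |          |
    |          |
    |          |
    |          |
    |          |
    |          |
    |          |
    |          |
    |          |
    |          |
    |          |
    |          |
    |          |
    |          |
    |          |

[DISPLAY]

ris                      ┃                         
─────────────────────────┨                         
      │Next:             ┃━━━━━━━━━━━━┓            
      │ ░░               ┃            ┃            
      │░░                ┃────────────┨            
      │                  ┃            ┃            
      │                  ┃/           ┃            
      │                  ┃s/          ┃            
      │Score:            ┃in.c        ┃            
      │0                 ┃th.yaml     ┃            
      │                  ┃rser.json   ┃            
      │                  ┃nfig.yaml   ┃            
      │                  ┃.txt        ┃            
      │                  ┃s/          ┃            
      │                  ┃in.json     ┃            
━━━━━━━━━━━━━━━━━━━━━━━━━┛rser.h      ┃            
            ┃       [x] test.go       ┃            


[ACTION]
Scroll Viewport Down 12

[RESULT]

      │Next:             ┃━━━━━━━━━━━━┓            
      │ ░░               ┃            ┃            
      │░░                ┃────────────┨            
      │                  ┃            ┃            
      │                  ┃/           ┃            
      │                  ┃s/          ┃            
      │Score:            ┃in.c        ┃            
      │0                 ┃th.yaml     ┃            
      │                  ┃rser.json   ┃            
      │                  ┃nfig.yaml   ┃            
      │                  ┃.txt        ┃            
      │                  ┃s/          ┃            
      │                  ┃in.json     ┃            
━━━━━━━━━━━━━━━━━━━━━━━━━┛rser.h      ┃            
            ┃       [x] test.go       ┃            
            ┃       [x] client.rs     ┃            
            ┗━━━━━━━━━━━━━━━━━━━━━━━━━┛            


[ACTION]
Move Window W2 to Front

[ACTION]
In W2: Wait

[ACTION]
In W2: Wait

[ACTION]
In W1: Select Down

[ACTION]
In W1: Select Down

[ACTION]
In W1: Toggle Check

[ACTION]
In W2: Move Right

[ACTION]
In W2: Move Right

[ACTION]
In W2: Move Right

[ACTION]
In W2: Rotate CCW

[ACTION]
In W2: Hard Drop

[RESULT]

      │Next:             ┃━━━━━━━━━━━━┓            
      │ ░░               ┃            ┃            
      │░░                ┃────────────┨            
      │                  ┃            ┃            
      │                  ┃/           ┃            
      │                  ┃s/          ┃            
      │Score:            ┃in.c        ┃            
      │0                 ┃th.yaml     ┃            
      │                  ┃rser.json   ┃            
      │                  ┃nfig.yaml   ┃            
  ░   │                  ┃.txt        ┃            
  ░░  │                  ┃s/          ┃            
   ░  │                  ┃in.json     ┃            
━━━━━━━━━━━━━━━━━━━━━━━━━┛rser.h      ┃            
            ┃       [x] test.go       ┃            
            ┃       [x] client.rs     ┃            
            ┗━━━━━━━━━━━━━━━━━━━━━━━━━┛            


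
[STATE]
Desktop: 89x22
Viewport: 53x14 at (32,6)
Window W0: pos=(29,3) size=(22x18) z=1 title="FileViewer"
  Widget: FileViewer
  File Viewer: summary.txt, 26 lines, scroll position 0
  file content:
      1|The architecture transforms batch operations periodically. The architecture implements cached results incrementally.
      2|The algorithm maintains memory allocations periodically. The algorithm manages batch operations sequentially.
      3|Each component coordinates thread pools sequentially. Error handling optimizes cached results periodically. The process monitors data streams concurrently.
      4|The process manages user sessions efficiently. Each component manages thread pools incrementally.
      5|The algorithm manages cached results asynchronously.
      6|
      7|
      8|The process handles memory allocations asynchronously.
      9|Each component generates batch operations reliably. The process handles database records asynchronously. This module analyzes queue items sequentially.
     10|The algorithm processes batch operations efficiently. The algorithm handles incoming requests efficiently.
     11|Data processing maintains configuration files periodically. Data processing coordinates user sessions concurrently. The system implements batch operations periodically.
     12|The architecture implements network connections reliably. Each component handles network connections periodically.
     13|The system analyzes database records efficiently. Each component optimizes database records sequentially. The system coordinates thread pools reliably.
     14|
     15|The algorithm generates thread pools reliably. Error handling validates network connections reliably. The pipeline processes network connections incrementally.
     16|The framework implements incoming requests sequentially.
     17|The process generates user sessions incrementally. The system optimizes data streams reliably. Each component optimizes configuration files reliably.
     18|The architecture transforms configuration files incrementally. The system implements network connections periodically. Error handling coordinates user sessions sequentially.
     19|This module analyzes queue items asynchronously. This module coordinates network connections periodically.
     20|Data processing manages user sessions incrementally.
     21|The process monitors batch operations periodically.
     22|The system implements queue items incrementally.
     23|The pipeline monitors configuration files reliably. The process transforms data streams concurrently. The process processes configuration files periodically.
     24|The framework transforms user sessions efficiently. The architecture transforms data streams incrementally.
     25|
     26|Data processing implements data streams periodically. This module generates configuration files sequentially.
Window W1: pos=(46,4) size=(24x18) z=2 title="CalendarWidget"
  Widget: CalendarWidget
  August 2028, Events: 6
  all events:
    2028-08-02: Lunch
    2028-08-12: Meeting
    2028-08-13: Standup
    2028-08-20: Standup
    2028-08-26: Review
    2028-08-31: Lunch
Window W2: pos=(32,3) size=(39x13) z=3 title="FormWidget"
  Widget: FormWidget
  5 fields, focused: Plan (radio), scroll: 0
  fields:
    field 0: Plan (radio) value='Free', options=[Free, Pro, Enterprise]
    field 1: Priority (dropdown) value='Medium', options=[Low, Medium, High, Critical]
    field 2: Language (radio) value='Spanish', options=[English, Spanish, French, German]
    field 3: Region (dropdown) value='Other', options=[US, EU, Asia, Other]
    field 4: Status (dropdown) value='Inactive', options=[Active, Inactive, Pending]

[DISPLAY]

┃> Plan:       (●) Free  ( ) Pro  ( ) ┃              
┃  Priority:   [Medium              ▼]┃              
┃  Language:   ( ) English  (●) Spanis┃              
┃  Region:     [Other               ▼]┃              
┃  Status:     [Inactive            ▼]┃              
┃                                     ┃              
┃                                     ┃              
┃                                     ┃              
┃                                     ┃              
┗━━━━━━━━━━━━━━━━━━━━━━━━━━━━━━━━━━━━━┛              
ta processing ┃                      ┃               
e architecture┃                      ┃               
e system analy┃                      ┃               
              ┃                      ┃               


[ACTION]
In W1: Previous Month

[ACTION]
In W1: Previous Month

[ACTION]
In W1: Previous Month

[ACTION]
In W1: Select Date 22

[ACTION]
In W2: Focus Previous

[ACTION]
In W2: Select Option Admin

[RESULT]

┃  Plan:       (●) Free  ( ) Pro  ( ) ┃              
┃  Priority:   [Medium              ▼]┃              
┃  Language:   ( ) English  (●) Spanis┃              
┃  Region:     [Other               ▼]┃              
┃> Status:     [Inactive            ▼]┃              
┃                                     ┃              
┃                                     ┃              
┃                                     ┃              
┃                                     ┃              
┗━━━━━━━━━━━━━━━━━━━━━━━━━━━━━━━━━━━━━┛              
ta processing ┃                      ┃               
e architecture┃                      ┃               
e system analy┃                      ┃               
              ┃                      ┃               


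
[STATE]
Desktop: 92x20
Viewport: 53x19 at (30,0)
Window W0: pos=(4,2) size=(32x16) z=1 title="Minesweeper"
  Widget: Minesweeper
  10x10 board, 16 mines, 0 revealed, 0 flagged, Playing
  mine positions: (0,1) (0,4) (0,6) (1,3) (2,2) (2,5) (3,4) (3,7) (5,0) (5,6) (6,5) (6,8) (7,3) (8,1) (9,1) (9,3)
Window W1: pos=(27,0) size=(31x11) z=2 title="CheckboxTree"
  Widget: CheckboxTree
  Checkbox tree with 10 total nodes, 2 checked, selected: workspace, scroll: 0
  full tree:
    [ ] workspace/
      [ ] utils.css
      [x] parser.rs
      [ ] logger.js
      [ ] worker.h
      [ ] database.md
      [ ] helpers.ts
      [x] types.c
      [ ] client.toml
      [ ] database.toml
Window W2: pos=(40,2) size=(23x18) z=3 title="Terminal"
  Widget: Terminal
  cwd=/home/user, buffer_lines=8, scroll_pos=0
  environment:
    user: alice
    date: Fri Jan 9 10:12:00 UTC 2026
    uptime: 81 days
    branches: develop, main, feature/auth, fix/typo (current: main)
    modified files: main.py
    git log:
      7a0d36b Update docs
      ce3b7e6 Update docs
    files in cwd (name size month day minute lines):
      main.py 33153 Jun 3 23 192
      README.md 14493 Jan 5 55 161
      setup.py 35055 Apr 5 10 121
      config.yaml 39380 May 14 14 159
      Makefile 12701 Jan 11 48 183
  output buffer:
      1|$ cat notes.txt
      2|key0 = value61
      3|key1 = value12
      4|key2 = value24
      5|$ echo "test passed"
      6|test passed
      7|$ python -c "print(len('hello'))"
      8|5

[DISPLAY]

━━━━━━━━━━━━━━━━━━━━━━━━━━━┓                         
heckboxTree                ┃                         
──────────┏━━━━━━━━━━━━━━━━━━━━━┓                    
-] workspa┃ Terminal            ┃                    
 [ ] utils┠─────────────────────┨                    
 [x] parse┃$ cat notes.txt      ┃                    
 [ ] logge┃key0 = value61       ┃                    
 [ ] worke┃key1 = value12       ┃                    
 [ ] datab┃key2 = value24       ┃                    
 [ ] helpe┃$ echo "test passed" ┃                    
━━━━━━━━━━┃test passed          ┃                    
     ┃    ┃$ python -c "print(le┃                    
     ┃    ┃5                    ┃                    
     ┃    ┃$ █                  ┃                    
     ┃    ┃                     ┃                    
     ┃    ┃                     ┃                    
     ┃    ┃                     ┃                    
━━━━━┛    ┃                     ┃                    
          ┃                     ┃                    


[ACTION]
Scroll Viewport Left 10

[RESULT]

       ┏━━━━━━━━━━━━━━━━━━━━━━━━━━━━━┓               
       ┃ CheckboxTree                ┃               
━━━━━━━┠────────────┏━━━━━━━━━━━━━━━━━━━━━┓          
       ┃>[-] workspa┃ Terminal            ┃          
───────┃   [ ] utils┠─────────────────────┨          
       ┃   [x] parse┃$ cat notes.txt      ┃          
       ┃   [ ] logge┃key0 = value61       ┃          
       ┃   [ ] worke┃key1 = value12       ┃          
       ┃   [ ] datab┃key2 = value24       ┃          
       ┃   [ ] helpe┃$ echo "test passed" ┃          
       ┗━━━━━━━━━━━━┃test passed          ┃          
               ┃    ┃$ python -c "print(le┃          
               ┃    ┃5                    ┃          
               ┃    ┃$ █                  ┃          
               ┃    ┃                     ┃          
               ┃    ┃                     ┃          
               ┃    ┃                     ┃          
━━━━━━━━━━━━━━━┛    ┃                     ┃          
                    ┃                     ┃          


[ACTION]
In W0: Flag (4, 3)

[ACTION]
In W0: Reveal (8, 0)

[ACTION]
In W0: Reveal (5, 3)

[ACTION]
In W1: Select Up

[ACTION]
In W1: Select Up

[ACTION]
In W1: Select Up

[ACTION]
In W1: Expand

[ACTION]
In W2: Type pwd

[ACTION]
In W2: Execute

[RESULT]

       ┏━━━━━━━━━━━━━━━━━━━━━━━━━━━━━┓               
       ┃ CheckboxTree                ┃               
━━━━━━━┠────────────┏━━━━━━━━━━━━━━━━━━━━━┓          
       ┃>[-] workspa┃ Terminal            ┃          
───────┃   [ ] utils┠─────────────────────┨          
       ┃   [x] parse┃$ cat notes.txt      ┃          
       ┃   [ ] logge┃key0 = value61       ┃          
       ┃   [ ] worke┃key1 = value12       ┃          
       ┃   [ ] datab┃key2 = value24       ┃          
       ┃   [ ] helpe┃$ echo "test passed" ┃          
       ┗━━━━━━━━━━━━┃test passed          ┃          
               ┃    ┃$ python -c "print(le┃          
               ┃    ┃5                    ┃          
               ┃    ┃$ pwd                ┃          
               ┃    ┃/home/user           ┃          
               ┃    ┃$ █                  ┃          
               ┃    ┃                     ┃          
━━━━━━━━━━━━━━━┛    ┃                     ┃          
                    ┃                     ┃          


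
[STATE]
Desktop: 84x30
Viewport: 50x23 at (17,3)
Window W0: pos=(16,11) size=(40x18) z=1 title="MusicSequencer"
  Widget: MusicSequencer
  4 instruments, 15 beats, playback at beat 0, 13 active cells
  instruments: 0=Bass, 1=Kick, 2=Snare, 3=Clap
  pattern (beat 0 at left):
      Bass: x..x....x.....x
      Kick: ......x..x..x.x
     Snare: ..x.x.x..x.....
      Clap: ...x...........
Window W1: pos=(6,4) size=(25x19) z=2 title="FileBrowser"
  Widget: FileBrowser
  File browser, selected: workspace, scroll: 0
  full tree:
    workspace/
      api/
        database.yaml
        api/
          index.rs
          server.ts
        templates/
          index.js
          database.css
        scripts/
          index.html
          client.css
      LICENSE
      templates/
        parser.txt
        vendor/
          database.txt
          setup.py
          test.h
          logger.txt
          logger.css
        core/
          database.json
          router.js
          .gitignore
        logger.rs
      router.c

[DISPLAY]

                                                  
━━━━━━━━━━━━━┓                                    
er           ┃                                    
─────────────┨                                    
space/       ┃                                    
i/           ┃                                    
E            ┃                                    
mplates/     ┃                                    
.c           ┃━━━━━━━━━━━━━━━━━━━━━━━━┓           
             ┃r                       ┃           
             ┃────────────────────────┨           
             ┃8901234                 ┃           
             ┃█·····█                 ┃           
             ┃·█··█·█                 ┃           
             ┃·█·····                 ┃           
             ┃·······                 ┃           
             ┃                        ┃           
             ┃                        ┃           
             ┃                        ┃           
━━━━━━━━━━━━━┛                        ┃           
                                      ┃           
                                      ┃           
                                      ┃           


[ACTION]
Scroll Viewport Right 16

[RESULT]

                                                  
                                                  
                                                  
                                                  
                                                  
                                                  
                                                  
                                                  
━━━━━━━━━━━━━━━━━━━━━━┓                           
                      ┃                           
──────────────────────┨                           
01234                 ┃                           
····█                 ┃                           
··█·█                 ┃                           
·····                 ┃                           
·····                 ┃                           
                      ┃                           
                      ┃                           
                      ┃                           
                      ┃                           
                      ┃                           
                      ┃                           
                      ┃                           


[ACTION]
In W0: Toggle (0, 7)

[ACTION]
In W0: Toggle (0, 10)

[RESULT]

                                                  
                                                  
                                                  
                                                  
                                                  
                                                  
                                                  
                                                  
━━━━━━━━━━━━━━━━━━━━━━┓                           
                      ┃                           
──────────────────────┨                           
01234                 ┃                           
█···█                 ┃                           
··█·█                 ┃                           
·····                 ┃                           
·····                 ┃                           
                      ┃                           
                      ┃                           
                      ┃                           
                      ┃                           
                      ┃                           
                      ┃                           
                      ┃                           


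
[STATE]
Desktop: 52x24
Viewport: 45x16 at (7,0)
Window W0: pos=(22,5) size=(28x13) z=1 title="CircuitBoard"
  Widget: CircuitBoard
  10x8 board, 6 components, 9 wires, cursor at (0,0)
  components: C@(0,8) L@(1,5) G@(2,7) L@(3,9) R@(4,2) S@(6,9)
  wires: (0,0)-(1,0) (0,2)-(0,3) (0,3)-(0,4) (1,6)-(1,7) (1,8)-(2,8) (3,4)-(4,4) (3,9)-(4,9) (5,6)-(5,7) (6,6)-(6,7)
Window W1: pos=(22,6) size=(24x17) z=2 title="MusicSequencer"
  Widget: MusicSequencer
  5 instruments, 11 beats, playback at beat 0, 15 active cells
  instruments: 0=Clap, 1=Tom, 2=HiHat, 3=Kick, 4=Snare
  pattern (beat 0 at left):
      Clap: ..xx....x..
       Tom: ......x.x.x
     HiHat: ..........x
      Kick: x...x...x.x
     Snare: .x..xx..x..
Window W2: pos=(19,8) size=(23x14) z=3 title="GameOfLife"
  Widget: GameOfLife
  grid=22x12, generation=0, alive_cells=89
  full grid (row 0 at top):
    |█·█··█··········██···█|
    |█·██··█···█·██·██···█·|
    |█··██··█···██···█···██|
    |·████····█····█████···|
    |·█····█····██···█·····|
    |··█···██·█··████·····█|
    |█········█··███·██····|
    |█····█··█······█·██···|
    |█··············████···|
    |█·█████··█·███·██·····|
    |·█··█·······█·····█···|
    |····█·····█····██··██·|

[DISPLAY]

                                             
                                             
                                             
                                             
                                             
               ┏━━━━━━━━━━━━━━━━━━━━━━━━━━┓  
               ┏━━━━━━━━━━━━━━━━━━━━━━┓   ┃  
               ┃ MusicSequencer       ┃───┨  
            ┏━━━━━━━━━━━━━━━━━━━━━┓───┨   ┃  
            ┃ GameOfLife          ┃   ┃   ┃  
            ┠─────────────────────┨   ┃   ┃  
            ┃Gen: 0               ┃   ┃ L ┃  
            ┃█·██··█···█·██·██···█┃   ┃   ┃  
            ┃█··██··█···██···█···█┃   ┃   ┃  
            ┃·████····█····█████··┃   ┃   ┃  
            ┃·█····█····██···█····┃   ┃   ┃  


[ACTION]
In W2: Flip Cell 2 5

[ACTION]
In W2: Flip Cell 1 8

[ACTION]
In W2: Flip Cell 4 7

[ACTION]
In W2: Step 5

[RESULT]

                                             
                                             
                                             
                                             
                                             
               ┏━━━━━━━━━━━━━━━━━━━━━━━━━━┓  
               ┏━━━━━━━━━━━━━━━━━━━━━━┓   ┃  
               ┃ MusicSequencer       ┃───┨  
            ┏━━━━━━━━━━━━━━━━━━━━━┓───┨   ┃  
            ┃ GameOfLife          ┃   ┃   ┃  
            ┠─────────────────────┨   ┃   ┃  
            ┃Gen: 5               ┃   ┃ L ┃  
            ┃·█·······██········██┃   ┃   ┃  
            ┃··█··········███···█·┃   ┃   ┃  
            ┃··█·········███···█··┃   ┃   ┃  
            ┃············███··██·█┃   ┃   ┃  


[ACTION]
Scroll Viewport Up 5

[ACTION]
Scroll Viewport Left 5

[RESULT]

                                             
                                             
                                             
                                             
                                             
                    ┏━━━━━━━━━━━━━━━━━━━━━━━━
                    ┏━━━━━━━━━━━━━━━━━━━━━━┓ 
                    ┃ MusicSequencer       ┃─
                 ┏━━━━━━━━━━━━━━━━━━━━━┓───┨ 
                 ┃ GameOfLife          ┃   ┃ 
                 ┠─────────────────────┨   ┃ 
                 ┃Gen: 5               ┃   ┃ 
                 ┃·█·······██········██┃   ┃ 
                 ┃··█··········███···█·┃   ┃ 
                 ┃··█·········███···█··┃   ┃ 
                 ┃············███··██·█┃   ┃ 


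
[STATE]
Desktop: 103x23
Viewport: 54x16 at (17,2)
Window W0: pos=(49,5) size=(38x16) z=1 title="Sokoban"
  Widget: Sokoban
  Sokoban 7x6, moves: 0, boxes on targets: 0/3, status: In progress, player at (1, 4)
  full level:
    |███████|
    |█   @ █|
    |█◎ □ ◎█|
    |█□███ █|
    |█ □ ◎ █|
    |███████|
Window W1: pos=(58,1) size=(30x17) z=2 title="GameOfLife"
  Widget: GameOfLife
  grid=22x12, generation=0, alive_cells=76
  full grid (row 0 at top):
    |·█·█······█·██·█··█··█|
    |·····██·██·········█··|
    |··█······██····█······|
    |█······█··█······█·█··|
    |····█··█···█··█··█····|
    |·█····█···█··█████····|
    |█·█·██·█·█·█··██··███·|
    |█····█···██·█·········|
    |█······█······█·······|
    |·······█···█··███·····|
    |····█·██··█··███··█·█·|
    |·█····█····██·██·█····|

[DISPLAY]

                                         ┃ GameOfLife 
                                         ┠────────────
                                         ┃Gen: 0      
                                ┏━━━━━━━━┃·█·█······█·
                                ┃ Sokoban┃·····██·██··
                                ┠────────┃··█······██·
                                ┃███████ ┃█······█··█·
                                ┃█   @ █ ┃····█··█···█
                                ┃█◎ □ ◎█ ┃·█····█···█·
                                ┃█□███ █ ┃█·█·██·█·█·█
                                ┃█ □ ◎ █ ┃█····█···██·
                                ┃███████ ┃█······█····
                                ┃Moves: 0┃·······█···█
                                ┃        ┃····█·██··█·
                                ┃        ┃·█····█····█
                                ┃        ┗━━━━━━━━━━━━


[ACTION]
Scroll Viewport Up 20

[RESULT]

                                                      
                                         ┏━━━━━━━━━━━━
                                         ┃ GameOfLife 
                                         ┠────────────
                                         ┃Gen: 0      
                                ┏━━━━━━━━┃·█·█······█·
                                ┃ Sokoban┃·····██·██··
                                ┠────────┃··█······██·
                                ┃███████ ┃█······█··█·
                                ┃█   @ █ ┃····█··█···█
                                ┃█◎ □ ◎█ ┃·█····█···█·
                                ┃█□███ █ ┃█·█·██·█·█·█
                                ┃█ □ ◎ █ ┃█····█···██·
                                ┃███████ ┃█······█····
                                ┃Moves: 0┃·······█···█
                                ┃        ┃····█·██··█·


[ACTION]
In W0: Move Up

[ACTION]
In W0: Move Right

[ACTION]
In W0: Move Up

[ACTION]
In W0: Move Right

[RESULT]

                                                      
                                         ┏━━━━━━━━━━━━
                                         ┃ GameOfLife 
                                         ┠────────────
                                         ┃Gen: 0      
                                ┏━━━━━━━━┃·█·█······█·
                                ┃ Sokoban┃·····██·██··
                                ┠────────┃··█······██·
                                ┃███████ ┃█······█··█·
                                ┃█    @█ ┃····█··█···█
                                ┃█◎ □ ◎█ ┃·█····█···█·
                                ┃█□███ █ ┃█·█·██·█·█·█
                                ┃█ □ ◎ █ ┃█····█···██·
                                ┃███████ ┃█······█····
                                ┃Moves: 1┃·······█···█
                                ┃        ┃····█·██··█·


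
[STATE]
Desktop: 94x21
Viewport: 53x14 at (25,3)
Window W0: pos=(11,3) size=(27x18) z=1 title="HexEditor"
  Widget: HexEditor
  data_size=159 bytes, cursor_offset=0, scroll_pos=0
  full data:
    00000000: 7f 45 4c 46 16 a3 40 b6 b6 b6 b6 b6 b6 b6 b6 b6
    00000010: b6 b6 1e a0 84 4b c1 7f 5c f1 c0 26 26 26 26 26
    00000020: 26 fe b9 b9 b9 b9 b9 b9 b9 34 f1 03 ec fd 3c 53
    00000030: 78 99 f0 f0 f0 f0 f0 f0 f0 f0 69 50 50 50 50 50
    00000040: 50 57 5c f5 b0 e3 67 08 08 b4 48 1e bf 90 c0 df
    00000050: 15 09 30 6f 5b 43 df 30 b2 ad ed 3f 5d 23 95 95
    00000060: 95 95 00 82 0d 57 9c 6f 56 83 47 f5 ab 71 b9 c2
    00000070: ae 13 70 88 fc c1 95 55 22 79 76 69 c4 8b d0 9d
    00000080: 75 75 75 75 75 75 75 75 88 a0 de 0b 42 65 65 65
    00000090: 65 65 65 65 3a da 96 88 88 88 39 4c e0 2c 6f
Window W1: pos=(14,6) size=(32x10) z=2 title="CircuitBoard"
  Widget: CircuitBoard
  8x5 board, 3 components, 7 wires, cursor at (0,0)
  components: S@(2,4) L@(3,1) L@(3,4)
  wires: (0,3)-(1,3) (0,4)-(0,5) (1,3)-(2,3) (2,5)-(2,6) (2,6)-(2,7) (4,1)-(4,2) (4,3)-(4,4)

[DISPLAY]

━━━━━━━━━━━━┓                                        
            ┃                                        
────────────┨                                        
━━━━━━━━━━━━━━━━━━━━┓                                
ard                 ┃                                
────────────────────┨                                
 4 5 6 7            ┃                                
      ·   · ─ ·     ┃                                
      │             ┃                                
      ·             ┃                                
      │             ┃                                
      ·   S   · ─ · ┃                                
━━━━━━━━━━━━━━━━━━━━┛                                
            ┃                                        


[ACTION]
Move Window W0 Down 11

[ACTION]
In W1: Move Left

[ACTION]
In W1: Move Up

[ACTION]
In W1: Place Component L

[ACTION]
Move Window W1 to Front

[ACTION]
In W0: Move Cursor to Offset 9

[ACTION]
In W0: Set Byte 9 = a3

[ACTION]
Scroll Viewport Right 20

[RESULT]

                                                     
                                                     
                                                     
━━━━┓                                                
    ┃                                                
────┨                                                
    ┃                                                
    ┃                                                
    ┃                                                
    ┃                                                
    ┃                                                
─ · ┃                                                
━━━━┛                                                
                                                     


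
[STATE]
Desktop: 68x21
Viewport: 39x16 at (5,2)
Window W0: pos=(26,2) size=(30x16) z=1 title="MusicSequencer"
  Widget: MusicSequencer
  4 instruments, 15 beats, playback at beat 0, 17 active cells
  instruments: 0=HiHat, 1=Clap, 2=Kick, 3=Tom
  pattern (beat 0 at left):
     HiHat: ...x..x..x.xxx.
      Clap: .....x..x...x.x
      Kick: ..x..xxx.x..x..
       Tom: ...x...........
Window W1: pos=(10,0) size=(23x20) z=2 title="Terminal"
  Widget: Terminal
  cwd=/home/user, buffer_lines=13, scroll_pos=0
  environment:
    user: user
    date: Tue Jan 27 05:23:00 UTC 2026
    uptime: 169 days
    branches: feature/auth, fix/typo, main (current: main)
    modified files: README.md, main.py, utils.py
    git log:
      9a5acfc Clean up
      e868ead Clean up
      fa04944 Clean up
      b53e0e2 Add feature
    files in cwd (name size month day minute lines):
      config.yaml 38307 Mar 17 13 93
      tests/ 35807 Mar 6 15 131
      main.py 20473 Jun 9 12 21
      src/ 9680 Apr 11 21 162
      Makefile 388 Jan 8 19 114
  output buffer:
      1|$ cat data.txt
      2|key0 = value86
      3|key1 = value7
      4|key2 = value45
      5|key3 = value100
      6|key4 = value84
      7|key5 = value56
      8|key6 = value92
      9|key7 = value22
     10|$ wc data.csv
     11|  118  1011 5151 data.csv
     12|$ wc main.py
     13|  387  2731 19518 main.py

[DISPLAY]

     ┠─────────────────────┨━━━━━━━━━━━
     ┃$ cat data.txt       ┃Sequencer  
     ┃key0 = value86       ┃───────────
     ┃key1 = value7        ┃▼1234567890
     ┃key2 = value45       ┃···█··█··█·
     ┃key3 = value100      ┃·····█··█··
     ┃key4 = value84       ┃··█··███·█·
     ┃key5 = value56       ┃···█·······
     ┃key6 = value92       ┃           
     ┃key7 = value22       ┃           
     ┃$ wc data.csv        ┃           
     ┃  118  1011 5151 data┃           
     ┃$ wc main.py         ┃           
     ┃  387  2731 19518 mai┃           
     ┃$ █                  ┃           
     ┃                     ┃━━━━━━━━━━━


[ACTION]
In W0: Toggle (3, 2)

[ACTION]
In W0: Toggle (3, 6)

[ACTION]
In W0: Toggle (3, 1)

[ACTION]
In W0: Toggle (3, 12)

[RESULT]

     ┠─────────────────────┨━━━━━━━━━━━
     ┃$ cat data.txt       ┃Sequencer  
     ┃key0 = value86       ┃───────────
     ┃key1 = value7        ┃▼1234567890
     ┃key2 = value45       ┃···█··█··█·
     ┃key3 = value100      ┃·····█··█··
     ┃key4 = value84       ┃··█··███·█·
     ┃key5 = value56       ┃·███··█····
     ┃key6 = value92       ┃           
     ┃key7 = value22       ┃           
     ┃$ wc data.csv        ┃           
     ┃  118  1011 5151 data┃           
     ┃$ wc main.py         ┃           
     ┃  387  2731 19518 mai┃           
     ┃$ █                  ┃           
     ┃                     ┃━━━━━━━━━━━
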